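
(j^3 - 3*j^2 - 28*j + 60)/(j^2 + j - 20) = (j^2 - 8*j + 12)/(j - 4)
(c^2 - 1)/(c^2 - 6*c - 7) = (c - 1)/(c - 7)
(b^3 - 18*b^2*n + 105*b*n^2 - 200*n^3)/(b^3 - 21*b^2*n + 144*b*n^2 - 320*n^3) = (b - 5*n)/(b - 8*n)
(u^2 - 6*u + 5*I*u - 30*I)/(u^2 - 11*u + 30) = (u + 5*I)/(u - 5)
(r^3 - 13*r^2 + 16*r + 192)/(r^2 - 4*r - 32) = (r^2 - 5*r - 24)/(r + 4)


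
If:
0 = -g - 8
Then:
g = -8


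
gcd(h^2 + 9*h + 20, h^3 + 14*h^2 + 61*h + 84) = h + 4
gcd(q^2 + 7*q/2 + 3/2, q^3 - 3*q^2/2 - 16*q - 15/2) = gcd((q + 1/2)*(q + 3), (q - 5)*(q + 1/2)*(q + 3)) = q^2 + 7*q/2 + 3/2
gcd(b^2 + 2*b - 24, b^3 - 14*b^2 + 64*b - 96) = b - 4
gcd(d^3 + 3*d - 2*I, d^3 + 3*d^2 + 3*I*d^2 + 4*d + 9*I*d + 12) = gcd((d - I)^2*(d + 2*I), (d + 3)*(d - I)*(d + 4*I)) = d - I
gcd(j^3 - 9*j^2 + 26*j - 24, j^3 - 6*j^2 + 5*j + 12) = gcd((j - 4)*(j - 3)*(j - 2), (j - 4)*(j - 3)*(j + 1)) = j^2 - 7*j + 12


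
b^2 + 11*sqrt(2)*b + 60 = (b + 5*sqrt(2))*(b + 6*sqrt(2))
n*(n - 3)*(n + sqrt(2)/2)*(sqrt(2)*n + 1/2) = sqrt(2)*n^4 - 3*sqrt(2)*n^3 + 3*n^3/2 - 9*n^2/2 + sqrt(2)*n^2/4 - 3*sqrt(2)*n/4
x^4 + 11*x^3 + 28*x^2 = x^2*(x + 4)*(x + 7)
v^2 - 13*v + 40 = (v - 8)*(v - 5)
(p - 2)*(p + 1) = p^2 - p - 2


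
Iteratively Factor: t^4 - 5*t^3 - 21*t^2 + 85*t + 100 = (t + 1)*(t^3 - 6*t^2 - 15*t + 100) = (t + 1)*(t + 4)*(t^2 - 10*t + 25) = (t - 5)*(t + 1)*(t + 4)*(t - 5)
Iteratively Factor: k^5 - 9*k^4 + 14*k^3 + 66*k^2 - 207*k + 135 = (k - 3)*(k^4 - 6*k^3 - 4*k^2 + 54*k - 45) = (k - 3)^2*(k^3 - 3*k^2 - 13*k + 15) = (k - 3)^2*(k + 3)*(k^2 - 6*k + 5) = (k - 3)^2*(k - 1)*(k + 3)*(k - 5)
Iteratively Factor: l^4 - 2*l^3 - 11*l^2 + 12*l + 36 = (l - 3)*(l^3 + l^2 - 8*l - 12) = (l - 3)^2*(l^2 + 4*l + 4) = (l - 3)^2*(l + 2)*(l + 2)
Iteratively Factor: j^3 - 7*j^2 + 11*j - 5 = (j - 1)*(j^2 - 6*j + 5) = (j - 1)^2*(j - 5)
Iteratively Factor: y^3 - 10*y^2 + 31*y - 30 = (y - 3)*(y^2 - 7*y + 10) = (y - 3)*(y - 2)*(y - 5)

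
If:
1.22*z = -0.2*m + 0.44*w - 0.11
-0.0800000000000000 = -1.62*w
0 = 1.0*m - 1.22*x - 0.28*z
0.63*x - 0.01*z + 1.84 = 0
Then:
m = -3.42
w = 0.05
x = -2.91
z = 0.49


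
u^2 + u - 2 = (u - 1)*(u + 2)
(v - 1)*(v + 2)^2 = v^3 + 3*v^2 - 4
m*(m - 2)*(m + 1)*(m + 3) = m^4 + 2*m^3 - 5*m^2 - 6*m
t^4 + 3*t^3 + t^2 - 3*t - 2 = (t - 1)*(t + 1)^2*(t + 2)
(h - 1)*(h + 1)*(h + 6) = h^3 + 6*h^2 - h - 6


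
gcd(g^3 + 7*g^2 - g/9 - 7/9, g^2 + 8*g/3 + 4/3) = 1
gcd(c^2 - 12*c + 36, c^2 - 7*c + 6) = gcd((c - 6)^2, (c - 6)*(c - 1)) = c - 6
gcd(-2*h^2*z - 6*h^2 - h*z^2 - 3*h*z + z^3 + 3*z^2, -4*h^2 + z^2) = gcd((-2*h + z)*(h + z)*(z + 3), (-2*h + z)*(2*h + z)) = -2*h + z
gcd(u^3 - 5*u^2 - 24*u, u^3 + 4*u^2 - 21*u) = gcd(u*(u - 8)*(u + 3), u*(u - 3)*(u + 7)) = u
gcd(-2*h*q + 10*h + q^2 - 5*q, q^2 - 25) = q - 5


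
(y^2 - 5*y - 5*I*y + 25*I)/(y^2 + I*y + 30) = (y - 5)/(y + 6*I)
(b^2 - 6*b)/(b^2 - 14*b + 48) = b/(b - 8)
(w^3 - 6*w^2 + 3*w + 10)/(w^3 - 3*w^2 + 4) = (w - 5)/(w - 2)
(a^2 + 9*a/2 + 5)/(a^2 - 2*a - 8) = (a + 5/2)/(a - 4)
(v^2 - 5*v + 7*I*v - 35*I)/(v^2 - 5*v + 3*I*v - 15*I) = (v + 7*I)/(v + 3*I)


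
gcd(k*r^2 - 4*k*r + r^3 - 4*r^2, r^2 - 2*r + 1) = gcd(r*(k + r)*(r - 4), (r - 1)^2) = 1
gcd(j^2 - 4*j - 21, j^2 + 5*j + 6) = j + 3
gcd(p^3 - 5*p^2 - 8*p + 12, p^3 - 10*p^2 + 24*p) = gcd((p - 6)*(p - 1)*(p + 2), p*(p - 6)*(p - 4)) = p - 6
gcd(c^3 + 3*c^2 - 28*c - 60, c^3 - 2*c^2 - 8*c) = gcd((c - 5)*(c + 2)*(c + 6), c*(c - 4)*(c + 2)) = c + 2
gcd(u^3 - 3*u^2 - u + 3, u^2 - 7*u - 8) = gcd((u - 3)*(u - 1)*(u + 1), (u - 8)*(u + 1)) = u + 1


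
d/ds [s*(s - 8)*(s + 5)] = 3*s^2 - 6*s - 40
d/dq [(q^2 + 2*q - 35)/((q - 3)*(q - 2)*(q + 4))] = (-q^4 - 4*q^3 + 93*q^2 - 22*q - 442)/(q^6 - 2*q^5 - 27*q^4 + 76*q^3 + 148*q^2 - 672*q + 576)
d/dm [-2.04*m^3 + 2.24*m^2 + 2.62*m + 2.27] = -6.12*m^2 + 4.48*m + 2.62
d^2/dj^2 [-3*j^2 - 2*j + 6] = -6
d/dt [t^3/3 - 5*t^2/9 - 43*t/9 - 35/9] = t^2 - 10*t/9 - 43/9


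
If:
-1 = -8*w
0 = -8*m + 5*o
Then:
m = 5*o/8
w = 1/8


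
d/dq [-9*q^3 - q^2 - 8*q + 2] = -27*q^2 - 2*q - 8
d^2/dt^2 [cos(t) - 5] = -cos(t)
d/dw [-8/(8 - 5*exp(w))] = -40*exp(w)/(5*exp(w) - 8)^2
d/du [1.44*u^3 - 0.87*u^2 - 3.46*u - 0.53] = 4.32*u^2 - 1.74*u - 3.46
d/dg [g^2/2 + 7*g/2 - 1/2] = g + 7/2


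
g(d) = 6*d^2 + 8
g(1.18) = 16.35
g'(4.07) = 48.84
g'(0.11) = 1.32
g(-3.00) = 62.00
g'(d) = 12*d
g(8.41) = 432.37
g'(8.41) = 100.92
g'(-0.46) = -5.52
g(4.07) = 107.39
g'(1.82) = 21.84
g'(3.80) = 45.60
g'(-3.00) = -36.00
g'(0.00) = 0.00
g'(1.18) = 14.16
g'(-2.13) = -25.56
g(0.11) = 8.07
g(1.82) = 27.87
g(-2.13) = 35.22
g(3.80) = 94.64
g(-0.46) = 9.27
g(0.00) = 8.00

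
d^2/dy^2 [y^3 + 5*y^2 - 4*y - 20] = 6*y + 10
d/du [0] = 0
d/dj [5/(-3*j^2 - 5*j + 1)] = 5*(6*j + 5)/(3*j^2 + 5*j - 1)^2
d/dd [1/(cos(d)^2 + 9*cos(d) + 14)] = (2*cos(d) + 9)*sin(d)/(cos(d)^2 + 9*cos(d) + 14)^2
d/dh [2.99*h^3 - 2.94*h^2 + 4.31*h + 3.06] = 8.97*h^2 - 5.88*h + 4.31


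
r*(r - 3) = r^2 - 3*r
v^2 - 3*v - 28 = (v - 7)*(v + 4)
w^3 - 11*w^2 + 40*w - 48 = (w - 4)^2*(w - 3)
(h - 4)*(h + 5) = h^2 + h - 20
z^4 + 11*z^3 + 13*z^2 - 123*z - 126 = (z - 3)*(z + 1)*(z + 6)*(z + 7)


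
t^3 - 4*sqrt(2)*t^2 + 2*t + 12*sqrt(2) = (t - 3*sqrt(2))*(t - 2*sqrt(2))*(t + sqrt(2))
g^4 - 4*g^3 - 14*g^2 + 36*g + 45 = (g - 5)*(g - 3)*(g + 1)*(g + 3)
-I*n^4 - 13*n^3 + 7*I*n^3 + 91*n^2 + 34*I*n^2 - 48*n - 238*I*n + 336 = (n - 7)*(n - 8*I)*(n - 6*I)*(-I*n + 1)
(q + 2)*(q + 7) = q^2 + 9*q + 14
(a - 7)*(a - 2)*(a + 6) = a^3 - 3*a^2 - 40*a + 84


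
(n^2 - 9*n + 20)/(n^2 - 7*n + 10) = (n - 4)/(n - 2)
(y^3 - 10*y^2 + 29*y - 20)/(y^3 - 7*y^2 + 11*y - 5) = (y - 4)/(y - 1)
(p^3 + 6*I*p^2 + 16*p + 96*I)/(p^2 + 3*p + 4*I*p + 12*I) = (p^2 + 2*I*p + 24)/(p + 3)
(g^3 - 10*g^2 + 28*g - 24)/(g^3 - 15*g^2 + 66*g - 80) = (g^2 - 8*g + 12)/(g^2 - 13*g + 40)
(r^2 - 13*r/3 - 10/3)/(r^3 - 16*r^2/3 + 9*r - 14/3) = (3*r^2 - 13*r - 10)/(3*r^3 - 16*r^2 + 27*r - 14)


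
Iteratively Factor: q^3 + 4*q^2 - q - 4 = (q + 1)*(q^2 + 3*q - 4) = (q + 1)*(q + 4)*(q - 1)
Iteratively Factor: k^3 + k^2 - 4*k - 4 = (k + 2)*(k^2 - k - 2) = (k - 2)*(k + 2)*(k + 1)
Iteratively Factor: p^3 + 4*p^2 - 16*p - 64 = (p + 4)*(p^2 - 16) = (p + 4)^2*(p - 4)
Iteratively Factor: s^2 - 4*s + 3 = (s - 3)*(s - 1)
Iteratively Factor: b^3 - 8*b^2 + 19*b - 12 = (b - 3)*(b^2 - 5*b + 4) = (b - 3)*(b - 1)*(b - 4)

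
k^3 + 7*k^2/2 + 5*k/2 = k*(k + 1)*(k + 5/2)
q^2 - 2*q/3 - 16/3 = (q - 8/3)*(q + 2)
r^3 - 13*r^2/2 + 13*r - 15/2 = (r - 3)*(r - 5/2)*(r - 1)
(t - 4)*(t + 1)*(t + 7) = t^3 + 4*t^2 - 25*t - 28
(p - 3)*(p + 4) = p^2 + p - 12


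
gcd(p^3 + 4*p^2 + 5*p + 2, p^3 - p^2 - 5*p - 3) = p^2 + 2*p + 1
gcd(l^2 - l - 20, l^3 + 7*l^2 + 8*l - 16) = l + 4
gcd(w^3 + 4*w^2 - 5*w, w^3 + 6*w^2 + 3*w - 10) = w^2 + 4*w - 5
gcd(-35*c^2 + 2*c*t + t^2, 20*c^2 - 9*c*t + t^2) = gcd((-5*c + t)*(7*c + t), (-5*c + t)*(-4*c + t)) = -5*c + t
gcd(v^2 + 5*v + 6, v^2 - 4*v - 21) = v + 3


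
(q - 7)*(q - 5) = q^2 - 12*q + 35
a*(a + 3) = a^2 + 3*a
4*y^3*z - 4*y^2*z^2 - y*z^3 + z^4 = z*(-2*y + z)*(-y + z)*(2*y + z)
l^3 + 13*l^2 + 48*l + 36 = (l + 1)*(l + 6)^2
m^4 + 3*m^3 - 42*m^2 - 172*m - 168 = (m - 7)*(m + 2)^2*(m + 6)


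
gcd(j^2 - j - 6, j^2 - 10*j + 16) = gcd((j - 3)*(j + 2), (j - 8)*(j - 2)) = 1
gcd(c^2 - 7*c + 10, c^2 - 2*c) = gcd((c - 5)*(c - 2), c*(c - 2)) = c - 2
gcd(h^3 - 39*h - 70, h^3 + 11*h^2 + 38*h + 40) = h^2 + 7*h + 10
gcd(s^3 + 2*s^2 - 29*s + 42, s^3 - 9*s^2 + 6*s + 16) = s - 2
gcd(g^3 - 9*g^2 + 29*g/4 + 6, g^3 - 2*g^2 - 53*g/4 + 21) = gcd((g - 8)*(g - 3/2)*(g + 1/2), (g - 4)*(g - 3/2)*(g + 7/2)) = g - 3/2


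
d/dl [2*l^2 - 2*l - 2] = 4*l - 2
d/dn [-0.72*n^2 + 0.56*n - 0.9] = 0.56 - 1.44*n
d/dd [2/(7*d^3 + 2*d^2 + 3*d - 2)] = 2*(-21*d^2 - 4*d - 3)/(7*d^3 + 2*d^2 + 3*d - 2)^2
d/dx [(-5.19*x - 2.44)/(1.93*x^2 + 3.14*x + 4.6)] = (10.0167*x^2 + 9.4184*x - 16.2124)/(3.7249*x^4 + 12.1204*x^3 + 27.6156*x^2 + 28.888*x + 21.16)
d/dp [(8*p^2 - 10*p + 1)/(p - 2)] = (8*p^2 - 32*p + 19)/(p^2 - 4*p + 4)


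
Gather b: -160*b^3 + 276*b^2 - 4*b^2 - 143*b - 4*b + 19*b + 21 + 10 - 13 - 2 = -160*b^3 + 272*b^2 - 128*b + 16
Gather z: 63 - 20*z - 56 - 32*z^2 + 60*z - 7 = -32*z^2 + 40*z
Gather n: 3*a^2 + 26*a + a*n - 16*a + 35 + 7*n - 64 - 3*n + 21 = 3*a^2 + 10*a + n*(a + 4) - 8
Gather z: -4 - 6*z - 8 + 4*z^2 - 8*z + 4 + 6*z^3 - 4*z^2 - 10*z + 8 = 6*z^3 - 24*z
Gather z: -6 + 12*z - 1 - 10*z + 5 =2*z - 2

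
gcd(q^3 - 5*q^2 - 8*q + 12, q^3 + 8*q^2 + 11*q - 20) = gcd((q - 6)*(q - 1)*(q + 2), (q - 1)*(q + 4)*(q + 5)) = q - 1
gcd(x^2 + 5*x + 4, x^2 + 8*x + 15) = 1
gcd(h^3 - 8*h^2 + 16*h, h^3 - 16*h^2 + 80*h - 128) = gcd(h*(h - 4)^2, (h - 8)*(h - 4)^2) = h^2 - 8*h + 16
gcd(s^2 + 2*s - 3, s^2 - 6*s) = 1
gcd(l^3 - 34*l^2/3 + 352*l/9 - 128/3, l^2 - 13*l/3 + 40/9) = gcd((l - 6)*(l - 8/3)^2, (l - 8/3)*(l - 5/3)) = l - 8/3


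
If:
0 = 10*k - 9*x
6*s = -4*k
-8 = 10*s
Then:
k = 6/5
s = -4/5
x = 4/3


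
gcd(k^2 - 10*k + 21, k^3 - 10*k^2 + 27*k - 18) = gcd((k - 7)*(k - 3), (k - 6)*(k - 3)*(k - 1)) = k - 3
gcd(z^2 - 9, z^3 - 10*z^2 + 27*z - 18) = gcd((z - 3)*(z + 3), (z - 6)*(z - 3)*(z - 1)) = z - 3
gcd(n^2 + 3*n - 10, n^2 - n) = 1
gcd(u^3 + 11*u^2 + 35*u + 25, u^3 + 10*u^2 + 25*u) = u^2 + 10*u + 25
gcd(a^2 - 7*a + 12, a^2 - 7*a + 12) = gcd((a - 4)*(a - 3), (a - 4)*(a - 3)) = a^2 - 7*a + 12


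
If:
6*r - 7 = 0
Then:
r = 7/6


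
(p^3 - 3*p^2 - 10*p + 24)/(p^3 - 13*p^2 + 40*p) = (p^3 - 3*p^2 - 10*p + 24)/(p*(p^2 - 13*p + 40))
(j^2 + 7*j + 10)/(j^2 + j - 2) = (j + 5)/(j - 1)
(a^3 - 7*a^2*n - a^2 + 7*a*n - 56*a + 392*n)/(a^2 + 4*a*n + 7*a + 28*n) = (a^2 - 7*a*n - 8*a + 56*n)/(a + 4*n)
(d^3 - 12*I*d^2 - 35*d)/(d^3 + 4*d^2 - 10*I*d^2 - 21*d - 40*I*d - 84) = d*(d - 5*I)/(d^2 + d*(4 - 3*I) - 12*I)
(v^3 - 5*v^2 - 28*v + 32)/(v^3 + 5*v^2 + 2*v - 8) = (v - 8)/(v + 2)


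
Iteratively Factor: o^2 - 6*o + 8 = (o - 2)*(o - 4)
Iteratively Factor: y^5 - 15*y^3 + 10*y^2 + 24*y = (y + 1)*(y^4 - y^3 - 14*y^2 + 24*y) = (y + 1)*(y + 4)*(y^3 - 5*y^2 + 6*y) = (y - 2)*(y + 1)*(y + 4)*(y^2 - 3*y) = y*(y - 2)*(y + 1)*(y + 4)*(y - 3)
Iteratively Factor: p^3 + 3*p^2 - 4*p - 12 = (p + 3)*(p^2 - 4) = (p + 2)*(p + 3)*(p - 2)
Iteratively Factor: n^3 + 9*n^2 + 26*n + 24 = (n + 3)*(n^2 + 6*n + 8) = (n + 3)*(n + 4)*(n + 2)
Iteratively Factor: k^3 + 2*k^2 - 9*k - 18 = (k + 3)*(k^2 - k - 6) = (k - 3)*(k + 3)*(k + 2)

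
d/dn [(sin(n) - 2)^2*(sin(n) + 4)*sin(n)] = 4*(sin(n)^3 - 6*sin(n) + 4)*cos(n)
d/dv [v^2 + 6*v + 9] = 2*v + 6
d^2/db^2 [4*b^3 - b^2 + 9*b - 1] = 24*b - 2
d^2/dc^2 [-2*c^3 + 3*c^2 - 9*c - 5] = 6 - 12*c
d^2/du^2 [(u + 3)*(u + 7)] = 2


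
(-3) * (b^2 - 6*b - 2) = -3*b^2 + 18*b + 6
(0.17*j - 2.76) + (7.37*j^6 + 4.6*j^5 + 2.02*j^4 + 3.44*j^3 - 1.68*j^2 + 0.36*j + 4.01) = 7.37*j^6 + 4.6*j^5 + 2.02*j^4 + 3.44*j^3 - 1.68*j^2 + 0.53*j + 1.25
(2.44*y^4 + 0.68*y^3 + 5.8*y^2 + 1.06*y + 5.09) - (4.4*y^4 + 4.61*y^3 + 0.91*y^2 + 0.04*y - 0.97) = -1.96*y^4 - 3.93*y^3 + 4.89*y^2 + 1.02*y + 6.06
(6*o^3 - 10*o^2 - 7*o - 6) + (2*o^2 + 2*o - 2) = 6*o^3 - 8*o^2 - 5*o - 8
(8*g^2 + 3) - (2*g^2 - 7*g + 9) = 6*g^2 + 7*g - 6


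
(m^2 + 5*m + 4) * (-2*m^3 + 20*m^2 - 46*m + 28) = -2*m^5 + 10*m^4 + 46*m^3 - 122*m^2 - 44*m + 112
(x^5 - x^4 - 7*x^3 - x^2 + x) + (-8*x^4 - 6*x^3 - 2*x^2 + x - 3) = x^5 - 9*x^4 - 13*x^3 - 3*x^2 + 2*x - 3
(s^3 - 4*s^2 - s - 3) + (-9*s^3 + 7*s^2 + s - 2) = -8*s^3 + 3*s^2 - 5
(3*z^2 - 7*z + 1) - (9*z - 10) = 3*z^2 - 16*z + 11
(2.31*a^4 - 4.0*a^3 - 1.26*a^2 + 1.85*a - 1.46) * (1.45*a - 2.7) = 3.3495*a^5 - 12.037*a^4 + 8.973*a^3 + 6.0845*a^2 - 7.112*a + 3.942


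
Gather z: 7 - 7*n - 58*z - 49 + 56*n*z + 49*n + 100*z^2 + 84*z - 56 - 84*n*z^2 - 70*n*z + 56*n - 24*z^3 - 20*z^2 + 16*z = 98*n - 24*z^3 + z^2*(80 - 84*n) + z*(42 - 14*n) - 98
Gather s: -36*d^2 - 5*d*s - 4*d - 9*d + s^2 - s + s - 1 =-36*d^2 - 5*d*s - 13*d + s^2 - 1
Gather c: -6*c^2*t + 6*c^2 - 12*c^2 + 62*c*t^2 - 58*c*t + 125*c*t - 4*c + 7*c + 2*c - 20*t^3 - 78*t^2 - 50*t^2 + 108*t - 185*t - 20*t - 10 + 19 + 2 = c^2*(-6*t - 6) + c*(62*t^2 + 67*t + 5) - 20*t^3 - 128*t^2 - 97*t + 11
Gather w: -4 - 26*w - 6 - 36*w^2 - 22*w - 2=-36*w^2 - 48*w - 12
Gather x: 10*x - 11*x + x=0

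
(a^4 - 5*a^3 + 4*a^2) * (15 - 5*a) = -5*a^5 + 40*a^4 - 95*a^3 + 60*a^2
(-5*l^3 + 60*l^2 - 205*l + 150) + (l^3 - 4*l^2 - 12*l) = -4*l^3 + 56*l^2 - 217*l + 150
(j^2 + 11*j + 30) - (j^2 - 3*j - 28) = 14*j + 58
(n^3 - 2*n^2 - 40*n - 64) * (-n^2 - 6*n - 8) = -n^5 - 4*n^4 + 44*n^3 + 320*n^2 + 704*n + 512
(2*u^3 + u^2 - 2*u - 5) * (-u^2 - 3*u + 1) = -2*u^5 - 7*u^4 + u^3 + 12*u^2 + 13*u - 5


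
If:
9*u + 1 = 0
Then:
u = -1/9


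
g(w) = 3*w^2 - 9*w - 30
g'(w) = 6*w - 9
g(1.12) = -36.32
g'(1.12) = -2.28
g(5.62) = 14.17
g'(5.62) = 24.72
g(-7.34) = 197.69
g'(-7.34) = -53.04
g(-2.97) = 23.19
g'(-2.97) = -26.82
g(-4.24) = 62.09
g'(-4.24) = -34.44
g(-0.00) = -30.00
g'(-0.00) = -9.00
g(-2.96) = 22.92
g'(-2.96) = -26.76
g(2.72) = -32.28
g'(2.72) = 7.32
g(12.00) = 294.00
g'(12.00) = 63.00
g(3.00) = -30.00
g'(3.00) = 9.00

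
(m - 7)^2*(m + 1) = m^3 - 13*m^2 + 35*m + 49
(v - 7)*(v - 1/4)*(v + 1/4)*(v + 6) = v^4 - v^3 - 673*v^2/16 + v/16 + 21/8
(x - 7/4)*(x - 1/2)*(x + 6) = x^3 + 15*x^2/4 - 101*x/8 + 21/4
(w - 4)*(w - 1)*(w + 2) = w^3 - 3*w^2 - 6*w + 8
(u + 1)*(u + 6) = u^2 + 7*u + 6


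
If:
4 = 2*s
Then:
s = 2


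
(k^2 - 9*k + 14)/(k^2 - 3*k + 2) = (k - 7)/(k - 1)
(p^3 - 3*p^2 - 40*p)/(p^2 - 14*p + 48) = p*(p + 5)/(p - 6)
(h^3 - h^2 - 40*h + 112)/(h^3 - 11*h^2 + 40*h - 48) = (h + 7)/(h - 3)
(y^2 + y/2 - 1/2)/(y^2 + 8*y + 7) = (y - 1/2)/(y + 7)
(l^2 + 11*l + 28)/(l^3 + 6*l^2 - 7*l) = (l + 4)/(l*(l - 1))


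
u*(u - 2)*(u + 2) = u^3 - 4*u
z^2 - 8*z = z*(z - 8)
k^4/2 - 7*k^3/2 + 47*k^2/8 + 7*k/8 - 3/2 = (k/2 + 1/4)*(k - 4)*(k - 3)*(k - 1/2)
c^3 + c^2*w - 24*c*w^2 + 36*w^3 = (c - 3*w)*(c - 2*w)*(c + 6*w)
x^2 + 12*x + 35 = (x + 5)*(x + 7)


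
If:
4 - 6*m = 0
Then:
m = 2/3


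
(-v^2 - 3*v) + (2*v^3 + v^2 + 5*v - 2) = 2*v^3 + 2*v - 2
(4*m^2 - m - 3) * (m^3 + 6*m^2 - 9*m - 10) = 4*m^5 + 23*m^4 - 45*m^3 - 49*m^2 + 37*m + 30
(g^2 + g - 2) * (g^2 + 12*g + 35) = g^4 + 13*g^3 + 45*g^2 + 11*g - 70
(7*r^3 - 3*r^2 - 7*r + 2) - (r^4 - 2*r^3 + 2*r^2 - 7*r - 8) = -r^4 + 9*r^3 - 5*r^2 + 10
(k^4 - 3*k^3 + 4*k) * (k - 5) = k^5 - 8*k^4 + 15*k^3 + 4*k^2 - 20*k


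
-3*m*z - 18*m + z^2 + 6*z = (-3*m + z)*(z + 6)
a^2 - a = a*(a - 1)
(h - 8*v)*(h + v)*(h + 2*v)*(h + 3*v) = h^4 - 2*h^3*v - 37*h^2*v^2 - 82*h*v^3 - 48*v^4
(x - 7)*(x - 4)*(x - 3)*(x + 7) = x^4 - 7*x^3 - 37*x^2 + 343*x - 588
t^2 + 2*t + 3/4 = (t + 1/2)*(t + 3/2)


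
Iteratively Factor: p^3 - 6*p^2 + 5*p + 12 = (p + 1)*(p^2 - 7*p + 12) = (p - 3)*(p + 1)*(p - 4)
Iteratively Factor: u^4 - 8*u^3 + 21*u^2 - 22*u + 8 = (u - 1)*(u^3 - 7*u^2 + 14*u - 8) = (u - 4)*(u - 1)*(u^2 - 3*u + 2) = (u - 4)*(u - 2)*(u - 1)*(u - 1)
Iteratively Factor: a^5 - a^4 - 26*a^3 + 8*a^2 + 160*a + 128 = (a + 4)*(a^4 - 5*a^3 - 6*a^2 + 32*a + 32) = (a - 4)*(a + 4)*(a^3 - a^2 - 10*a - 8) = (a - 4)*(a + 2)*(a + 4)*(a^2 - 3*a - 4) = (a - 4)*(a + 1)*(a + 2)*(a + 4)*(a - 4)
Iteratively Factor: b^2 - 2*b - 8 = (b - 4)*(b + 2)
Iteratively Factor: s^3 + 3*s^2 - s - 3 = (s + 3)*(s^2 - 1) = (s - 1)*(s + 3)*(s + 1)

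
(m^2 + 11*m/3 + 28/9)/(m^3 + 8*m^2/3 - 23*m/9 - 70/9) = (3*m + 4)/(3*m^2 + m - 10)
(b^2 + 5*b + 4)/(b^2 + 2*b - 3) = (b^2 + 5*b + 4)/(b^2 + 2*b - 3)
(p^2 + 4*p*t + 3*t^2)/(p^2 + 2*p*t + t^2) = (p + 3*t)/(p + t)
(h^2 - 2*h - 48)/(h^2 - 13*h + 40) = (h + 6)/(h - 5)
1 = 1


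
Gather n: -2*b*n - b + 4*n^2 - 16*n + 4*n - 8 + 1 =-b + 4*n^2 + n*(-2*b - 12) - 7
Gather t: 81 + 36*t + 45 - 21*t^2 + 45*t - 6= -21*t^2 + 81*t + 120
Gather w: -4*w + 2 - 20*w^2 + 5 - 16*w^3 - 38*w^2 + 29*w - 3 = -16*w^3 - 58*w^2 + 25*w + 4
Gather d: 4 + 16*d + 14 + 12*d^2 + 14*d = 12*d^2 + 30*d + 18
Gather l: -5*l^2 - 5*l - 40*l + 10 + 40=-5*l^2 - 45*l + 50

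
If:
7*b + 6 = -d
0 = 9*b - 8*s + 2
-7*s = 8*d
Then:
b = -74/77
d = 8/11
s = -64/77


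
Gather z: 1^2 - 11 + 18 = 8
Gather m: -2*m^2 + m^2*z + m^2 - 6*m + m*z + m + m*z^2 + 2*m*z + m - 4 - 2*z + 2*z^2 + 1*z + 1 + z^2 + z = m^2*(z - 1) + m*(z^2 + 3*z - 4) + 3*z^2 - 3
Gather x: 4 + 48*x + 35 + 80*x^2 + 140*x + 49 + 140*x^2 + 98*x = 220*x^2 + 286*x + 88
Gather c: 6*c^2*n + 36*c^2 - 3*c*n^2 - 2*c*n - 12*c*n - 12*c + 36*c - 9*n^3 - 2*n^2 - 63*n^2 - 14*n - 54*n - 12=c^2*(6*n + 36) + c*(-3*n^2 - 14*n + 24) - 9*n^3 - 65*n^2 - 68*n - 12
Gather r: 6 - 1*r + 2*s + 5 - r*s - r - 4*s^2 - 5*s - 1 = r*(-s - 2) - 4*s^2 - 3*s + 10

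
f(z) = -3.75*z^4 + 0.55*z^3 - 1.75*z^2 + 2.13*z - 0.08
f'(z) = -15.0*z^3 + 1.65*z^2 - 3.5*z + 2.13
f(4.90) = -2128.75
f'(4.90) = -1740.14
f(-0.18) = -0.53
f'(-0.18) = 2.90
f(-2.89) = -295.72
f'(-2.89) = 388.09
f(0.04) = 0.00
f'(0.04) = 1.99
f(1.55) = -20.58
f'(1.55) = -55.19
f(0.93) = -1.98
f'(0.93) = -11.76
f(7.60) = -12354.35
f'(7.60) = -6513.81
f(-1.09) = -10.49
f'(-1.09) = 27.33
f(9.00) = -24325.46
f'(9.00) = -10830.72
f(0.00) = -0.08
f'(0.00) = 2.13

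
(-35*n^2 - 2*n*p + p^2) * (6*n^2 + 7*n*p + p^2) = -210*n^4 - 257*n^3*p - 43*n^2*p^2 + 5*n*p^3 + p^4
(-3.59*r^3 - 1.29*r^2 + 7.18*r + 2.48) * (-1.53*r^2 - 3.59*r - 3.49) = 5.4927*r^5 + 14.8618*r^4 + 6.1748*r^3 - 25.0685*r^2 - 33.9614*r - 8.6552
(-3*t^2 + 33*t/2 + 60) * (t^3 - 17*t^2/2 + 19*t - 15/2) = -3*t^5 + 42*t^4 - 549*t^3/4 - 174*t^2 + 4065*t/4 - 450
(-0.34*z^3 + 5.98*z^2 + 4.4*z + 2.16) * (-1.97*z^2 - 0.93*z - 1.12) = 0.6698*z^5 - 11.4644*z^4 - 13.8486*z^3 - 15.0448*z^2 - 6.9368*z - 2.4192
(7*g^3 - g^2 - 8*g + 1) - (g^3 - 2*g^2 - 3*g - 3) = 6*g^3 + g^2 - 5*g + 4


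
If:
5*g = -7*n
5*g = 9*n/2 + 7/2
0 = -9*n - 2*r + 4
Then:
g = 49/115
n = -7/23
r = 155/46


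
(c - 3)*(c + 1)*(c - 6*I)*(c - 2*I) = c^4 - 2*c^3 - 8*I*c^3 - 15*c^2 + 16*I*c^2 + 24*c + 24*I*c + 36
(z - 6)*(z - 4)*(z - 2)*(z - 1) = z^4 - 13*z^3 + 56*z^2 - 92*z + 48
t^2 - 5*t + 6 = (t - 3)*(t - 2)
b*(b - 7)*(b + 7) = b^3 - 49*b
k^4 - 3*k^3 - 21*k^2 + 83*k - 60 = (k - 4)*(k - 3)*(k - 1)*(k + 5)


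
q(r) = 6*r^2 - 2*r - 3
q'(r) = 12*r - 2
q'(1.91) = 20.92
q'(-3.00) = -38.00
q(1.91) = 15.07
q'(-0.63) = -9.56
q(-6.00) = 225.00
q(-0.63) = 0.64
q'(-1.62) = -21.44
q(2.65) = 33.84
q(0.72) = -1.33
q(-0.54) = -0.17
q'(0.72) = 6.64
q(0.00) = -3.00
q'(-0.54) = -8.48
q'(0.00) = -2.00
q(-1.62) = 15.99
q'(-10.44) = -127.28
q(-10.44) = 671.84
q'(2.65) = 29.80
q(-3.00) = 57.00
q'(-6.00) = -74.00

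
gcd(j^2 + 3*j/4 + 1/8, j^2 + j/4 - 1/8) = j + 1/2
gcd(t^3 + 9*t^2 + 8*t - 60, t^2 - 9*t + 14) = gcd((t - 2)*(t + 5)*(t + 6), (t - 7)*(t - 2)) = t - 2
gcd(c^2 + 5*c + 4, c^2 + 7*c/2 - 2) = c + 4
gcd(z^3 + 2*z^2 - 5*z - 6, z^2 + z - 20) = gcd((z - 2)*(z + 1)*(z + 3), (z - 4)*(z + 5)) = 1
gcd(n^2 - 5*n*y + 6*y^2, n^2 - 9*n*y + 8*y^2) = 1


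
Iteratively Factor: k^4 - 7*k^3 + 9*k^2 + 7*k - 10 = (k - 1)*(k^3 - 6*k^2 + 3*k + 10) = (k - 5)*(k - 1)*(k^2 - k - 2) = (k - 5)*(k - 2)*(k - 1)*(k + 1)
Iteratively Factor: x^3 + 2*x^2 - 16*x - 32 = (x - 4)*(x^2 + 6*x + 8) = (x - 4)*(x + 4)*(x + 2)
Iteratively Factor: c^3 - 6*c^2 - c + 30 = (c - 3)*(c^2 - 3*c - 10) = (c - 3)*(c + 2)*(c - 5)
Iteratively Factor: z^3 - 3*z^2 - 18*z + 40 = (z + 4)*(z^2 - 7*z + 10) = (z - 5)*(z + 4)*(z - 2)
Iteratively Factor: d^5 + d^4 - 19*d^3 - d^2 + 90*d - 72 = (d + 4)*(d^4 - 3*d^3 - 7*d^2 + 27*d - 18) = (d - 2)*(d + 4)*(d^3 - d^2 - 9*d + 9) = (d - 3)*(d - 2)*(d + 4)*(d^2 + 2*d - 3) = (d - 3)*(d - 2)*(d - 1)*(d + 4)*(d + 3)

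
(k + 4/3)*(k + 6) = k^2 + 22*k/3 + 8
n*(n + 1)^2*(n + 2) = n^4 + 4*n^3 + 5*n^2 + 2*n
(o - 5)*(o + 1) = o^2 - 4*o - 5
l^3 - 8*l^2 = l^2*(l - 8)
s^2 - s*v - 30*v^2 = (s - 6*v)*(s + 5*v)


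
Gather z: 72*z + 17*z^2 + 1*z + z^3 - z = z^3 + 17*z^2 + 72*z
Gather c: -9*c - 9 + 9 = -9*c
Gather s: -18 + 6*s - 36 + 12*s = 18*s - 54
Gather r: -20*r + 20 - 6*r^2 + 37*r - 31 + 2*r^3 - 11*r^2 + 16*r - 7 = 2*r^3 - 17*r^2 + 33*r - 18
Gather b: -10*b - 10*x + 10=-10*b - 10*x + 10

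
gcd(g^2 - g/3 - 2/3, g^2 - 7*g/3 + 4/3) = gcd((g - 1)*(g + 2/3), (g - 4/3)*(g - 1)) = g - 1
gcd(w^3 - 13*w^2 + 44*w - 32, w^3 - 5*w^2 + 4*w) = w^2 - 5*w + 4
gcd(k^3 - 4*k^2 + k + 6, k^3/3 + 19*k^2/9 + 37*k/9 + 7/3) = k + 1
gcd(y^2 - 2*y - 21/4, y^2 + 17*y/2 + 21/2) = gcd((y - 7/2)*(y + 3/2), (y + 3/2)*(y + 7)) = y + 3/2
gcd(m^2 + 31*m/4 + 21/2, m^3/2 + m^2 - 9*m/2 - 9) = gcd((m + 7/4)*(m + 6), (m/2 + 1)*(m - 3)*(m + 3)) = 1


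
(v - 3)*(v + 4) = v^2 + v - 12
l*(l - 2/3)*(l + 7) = l^3 + 19*l^2/3 - 14*l/3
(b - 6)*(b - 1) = b^2 - 7*b + 6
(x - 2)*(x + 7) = x^2 + 5*x - 14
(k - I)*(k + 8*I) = k^2 + 7*I*k + 8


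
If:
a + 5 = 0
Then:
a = -5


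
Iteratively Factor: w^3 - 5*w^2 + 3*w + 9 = (w + 1)*(w^2 - 6*w + 9) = (w - 3)*(w + 1)*(w - 3)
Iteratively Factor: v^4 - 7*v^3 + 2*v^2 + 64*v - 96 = (v - 2)*(v^3 - 5*v^2 - 8*v + 48) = (v - 4)*(v - 2)*(v^2 - v - 12) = (v - 4)^2*(v - 2)*(v + 3)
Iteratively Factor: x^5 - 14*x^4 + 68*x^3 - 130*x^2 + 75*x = (x - 3)*(x^4 - 11*x^3 + 35*x^2 - 25*x) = (x - 3)*(x - 1)*(x^3 - 10*x^2 + 25*x) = (x - 5)*(x - 3)*(x - 1)*(x^2 - 5*x) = (x - 5)^2*(x - 3)*(x - 1)*(x)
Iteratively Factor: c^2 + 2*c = (c + 2)*(c)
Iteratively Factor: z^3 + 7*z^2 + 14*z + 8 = (z + 2)*(z^2 + 5*z + 4) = (z + 2)*(z + 4)*(z + 1)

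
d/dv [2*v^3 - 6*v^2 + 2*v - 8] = 6*v^2 - 12*v + 2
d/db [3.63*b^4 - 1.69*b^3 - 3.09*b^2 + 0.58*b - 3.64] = 14.52*b^3 - 5.07*b^2 - 6.18*b + 0.58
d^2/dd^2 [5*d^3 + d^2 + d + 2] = 30*d + 2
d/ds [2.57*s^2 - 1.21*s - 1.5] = 5.14*s - 1.21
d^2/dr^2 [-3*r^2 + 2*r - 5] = -6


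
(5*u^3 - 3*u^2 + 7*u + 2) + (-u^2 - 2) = 5*u^3 - 4*u^2 + 7*u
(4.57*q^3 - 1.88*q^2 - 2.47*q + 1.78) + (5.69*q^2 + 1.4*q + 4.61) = 4.57*q^3 + 3.81*q^2 - 1.07*q + 6.39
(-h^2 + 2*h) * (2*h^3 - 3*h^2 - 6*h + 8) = -2*h^5 + 7*h^4 - 20*h^2 + 16*h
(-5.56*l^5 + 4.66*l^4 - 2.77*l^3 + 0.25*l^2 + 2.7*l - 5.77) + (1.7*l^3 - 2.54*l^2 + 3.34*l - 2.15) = -5.56*l^5 + 4.66*l^4 - 1.07*l^3 - 2.29*l^2 + 6.04*l - 7.92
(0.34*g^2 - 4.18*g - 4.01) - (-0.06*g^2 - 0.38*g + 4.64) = 0.4*g^2 - 3.8*g - 8.65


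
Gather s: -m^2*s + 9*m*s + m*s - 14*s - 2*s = s*(-m^2 + 10*m - 16)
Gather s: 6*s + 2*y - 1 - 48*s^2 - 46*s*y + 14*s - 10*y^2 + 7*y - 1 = -48*s^2 + s*(20 - 46*y) - 10*y^2 + 9*y - 2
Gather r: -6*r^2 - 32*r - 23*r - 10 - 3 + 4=-6*r^2 - 55*r - 9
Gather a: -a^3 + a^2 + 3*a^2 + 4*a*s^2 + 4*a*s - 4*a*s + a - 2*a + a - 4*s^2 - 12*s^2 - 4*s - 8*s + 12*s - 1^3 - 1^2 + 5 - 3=-a^3 + 4*a^2 + 4*a*s^2 - 16*s^2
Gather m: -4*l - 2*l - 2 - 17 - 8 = -6*l - 27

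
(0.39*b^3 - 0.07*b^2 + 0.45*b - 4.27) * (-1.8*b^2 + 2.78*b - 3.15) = -0.702*b^5 + 1.2102*b^4 - 2.2331*b^3 + 9.1575*b^2 - 13.2881*b + 13.4505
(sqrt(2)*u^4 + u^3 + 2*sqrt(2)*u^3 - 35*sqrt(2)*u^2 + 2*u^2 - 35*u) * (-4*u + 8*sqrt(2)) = -4*sqrt(2)*u^5 - 8*sqrt(2)*u^4 + 12*u^4 + 24*u^3 + 148*sqrt(2)*u^3 - 420*u^2 + 16*sqrt(2)*u^2 - 280*sqrt(2)*u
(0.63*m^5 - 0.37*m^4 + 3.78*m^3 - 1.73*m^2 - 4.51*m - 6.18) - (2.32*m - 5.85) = 0.63*m^5 - 0.37*m^4 + 3.78*m^3 - 1.73*m^2 - 6.83*m - 0.33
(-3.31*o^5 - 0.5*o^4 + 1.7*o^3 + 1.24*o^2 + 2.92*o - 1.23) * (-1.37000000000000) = 4.5347*o^5 + 0.685*o^4 - 2.329*o^3 - 1.6988*o^2 - 4.0004*o + 1.6851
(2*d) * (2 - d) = -2*d^2 + 4*d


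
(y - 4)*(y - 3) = y^2 - 7*y + 12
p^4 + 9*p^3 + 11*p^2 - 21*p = p*(p - 1)*(p + 3)*(p + 7)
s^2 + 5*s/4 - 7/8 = (s - 1/2)*(s + 7/4)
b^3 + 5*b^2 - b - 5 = (b - 1)*(b + 1)*(b + 5)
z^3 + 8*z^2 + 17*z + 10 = (z + 1)*(z + 2)*(z + 5)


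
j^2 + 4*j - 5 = (j - 1)*(j + 5)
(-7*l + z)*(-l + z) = 7*l^2 - 8*l*z + z^2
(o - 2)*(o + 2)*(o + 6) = o^3 + 6*o^2 - 4*o - 24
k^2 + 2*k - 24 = (k - 4)*(k + 6)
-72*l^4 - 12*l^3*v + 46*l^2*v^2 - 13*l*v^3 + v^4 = (-6*l + v)^2*(-2*l + v)*(l + v)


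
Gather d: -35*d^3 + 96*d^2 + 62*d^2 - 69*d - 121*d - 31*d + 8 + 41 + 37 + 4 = -35*d^3 + 158*d^2 - 221*d + 90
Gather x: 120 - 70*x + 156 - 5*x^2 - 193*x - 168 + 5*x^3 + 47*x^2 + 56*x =5*x^3 + 42*x^2 - 207*x + 108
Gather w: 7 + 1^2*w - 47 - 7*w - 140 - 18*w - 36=-24*w - 216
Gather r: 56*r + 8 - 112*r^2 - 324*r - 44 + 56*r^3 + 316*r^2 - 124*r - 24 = 56*r^3 + 204*r^2 - 392*r - 60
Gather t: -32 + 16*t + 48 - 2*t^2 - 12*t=-2*t^2 + 4*t + 16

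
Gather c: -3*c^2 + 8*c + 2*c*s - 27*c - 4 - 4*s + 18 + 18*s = -3*c^2 + c*(2*s - 19) + 14*s + 14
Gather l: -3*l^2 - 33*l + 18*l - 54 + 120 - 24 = -3*l^2 - 15*l + 42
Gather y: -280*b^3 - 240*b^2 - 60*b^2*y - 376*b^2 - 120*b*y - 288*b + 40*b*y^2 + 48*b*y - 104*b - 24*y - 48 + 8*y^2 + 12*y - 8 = -280*b^3 - 616*b^2 - 392*b + y^2*(40*b + 8) + y*(-60*b^2 - 72*b - 12) - 56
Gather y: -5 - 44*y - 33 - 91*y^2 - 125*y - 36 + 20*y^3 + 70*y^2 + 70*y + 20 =20*y^3 - 21*y^2 - 99*y - 54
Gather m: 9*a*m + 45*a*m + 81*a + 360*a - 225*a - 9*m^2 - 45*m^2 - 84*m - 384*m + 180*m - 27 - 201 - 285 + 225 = 216*a - 54*m^2 + m*(54*a - 288) - 288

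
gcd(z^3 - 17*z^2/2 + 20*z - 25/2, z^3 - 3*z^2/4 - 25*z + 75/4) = z - 5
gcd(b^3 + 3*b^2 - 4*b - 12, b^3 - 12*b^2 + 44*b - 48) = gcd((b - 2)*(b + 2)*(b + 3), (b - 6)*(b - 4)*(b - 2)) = b - 2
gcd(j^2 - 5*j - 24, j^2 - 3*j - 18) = j + 3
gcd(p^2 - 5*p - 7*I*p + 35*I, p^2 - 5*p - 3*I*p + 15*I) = p - 5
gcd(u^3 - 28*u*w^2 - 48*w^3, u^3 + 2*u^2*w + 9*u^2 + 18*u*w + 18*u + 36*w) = u + 2*w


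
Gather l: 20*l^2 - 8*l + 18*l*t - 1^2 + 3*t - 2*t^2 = 20*l^2 + l*(18*t - 8) - 2*t^2 + 3*t - 1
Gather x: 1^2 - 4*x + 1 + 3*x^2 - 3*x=3*x^2 - 7*x + 2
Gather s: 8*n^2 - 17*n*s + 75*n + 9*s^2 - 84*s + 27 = 8*n^2 + 75*n + 9*s^2 + s*(-17*n - 84) + 27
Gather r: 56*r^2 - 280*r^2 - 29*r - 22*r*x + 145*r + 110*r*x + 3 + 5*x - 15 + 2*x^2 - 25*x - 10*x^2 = -224*r^2 + r*(88*x + 116) - 8*x^2 - 20*x - 12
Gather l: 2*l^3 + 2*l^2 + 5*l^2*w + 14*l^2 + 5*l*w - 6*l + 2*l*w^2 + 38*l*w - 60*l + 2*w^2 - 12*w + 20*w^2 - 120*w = 2*l^3 + l^2*(5*w + 16) + l*(2*w^2 + 43*w - 66) + 22*w^2 - 132*w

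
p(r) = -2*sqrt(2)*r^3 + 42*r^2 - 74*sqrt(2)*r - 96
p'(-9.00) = -1547.96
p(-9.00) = 6309.79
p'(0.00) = -104.65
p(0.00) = -96.00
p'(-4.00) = -576.42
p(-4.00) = 1175.63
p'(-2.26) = -337.83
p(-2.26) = 387.68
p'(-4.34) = -629.04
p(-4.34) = 1380.50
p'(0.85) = -39.38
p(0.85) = -156.35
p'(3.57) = 87.08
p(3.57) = -63.01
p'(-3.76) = -540.45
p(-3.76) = 1041.62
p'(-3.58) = -514.12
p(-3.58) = 946.72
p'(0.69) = -50.73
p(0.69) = -149.14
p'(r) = -6*sqrt(2)*r^2 + 84*r - 74*sqrt(2)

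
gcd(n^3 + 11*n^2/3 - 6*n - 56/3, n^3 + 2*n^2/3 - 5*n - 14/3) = n^2 - n/3 - 14/3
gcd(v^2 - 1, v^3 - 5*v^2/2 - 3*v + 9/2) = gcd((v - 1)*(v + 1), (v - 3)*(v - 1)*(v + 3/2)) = v - 1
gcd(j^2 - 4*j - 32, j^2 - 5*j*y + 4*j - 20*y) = j + 4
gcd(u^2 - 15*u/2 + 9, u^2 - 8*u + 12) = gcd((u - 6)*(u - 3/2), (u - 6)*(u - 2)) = u - 6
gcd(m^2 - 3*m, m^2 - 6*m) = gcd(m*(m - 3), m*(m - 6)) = m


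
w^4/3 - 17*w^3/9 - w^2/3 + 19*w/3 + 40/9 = (w/3 + 1/3)*(w - 5)*(w - 8/3)*(w + 1)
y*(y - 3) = y^2 - 3*y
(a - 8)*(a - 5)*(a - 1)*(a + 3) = a^4 - 11*a^3 + 11*a^2 + 119*a - 120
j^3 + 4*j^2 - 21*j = j*(j - 3)*(j + 7)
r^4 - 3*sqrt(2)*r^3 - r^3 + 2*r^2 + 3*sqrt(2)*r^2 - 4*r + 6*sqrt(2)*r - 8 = (r - 2)*(r + 1)*(r - 2*sqrt(2))*(r - sqrt(2))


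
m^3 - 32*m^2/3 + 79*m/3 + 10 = (m - 6)*(m - 5)*(m + 1/3)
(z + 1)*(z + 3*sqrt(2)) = z^2 + z + 3*sqrt(2)*z + 3*sqrt(2)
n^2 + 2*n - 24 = (n - 4)*(n + 6)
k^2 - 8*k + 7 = (k - 7)*(k - 1)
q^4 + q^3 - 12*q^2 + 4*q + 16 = (q - 2)^2*(q + 1)*(q + 4)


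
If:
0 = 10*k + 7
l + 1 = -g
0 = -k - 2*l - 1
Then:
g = -17/20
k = -7/10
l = -3/20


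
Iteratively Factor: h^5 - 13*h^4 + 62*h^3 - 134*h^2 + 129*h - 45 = (h - 5)*(h^4 - 8*h^3 + 22*h^2 - 24*h + 9) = (h - 5)*(h - 3)*(h^3 - 5*h^2 + 7*h - 3) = (h - 5)*(h - 3)*(h - 1)*(h^2 - 4*h + 3) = (h - 5)*(h - 3)*(h - 1)^2*(h - 3)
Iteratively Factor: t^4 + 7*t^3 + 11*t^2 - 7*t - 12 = (t - 1)*(t^3 + 8*t^2 + 19*t + 12) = (t - 1)*(t + 3)*(t^2 + 5*t + 4) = (t - 1)*(t + 3)*(t + 4)*(t + 1)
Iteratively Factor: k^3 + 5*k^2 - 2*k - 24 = (k - 2)*(k^2 + 7*k + 12) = (k - 2)*(k + 4)*(k + 3)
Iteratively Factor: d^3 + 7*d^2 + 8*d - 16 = (d + 4)*(d^2 + 3*d - 4) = (d - 1)*(d + 4)*(d + 4)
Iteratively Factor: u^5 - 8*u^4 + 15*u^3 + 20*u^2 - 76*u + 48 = (u - 1)*(u^4 - 7*u^3 + 8*u^2 + 28*u - 48) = (u - 3)*(u - 1)*(u^3 - 4*u^2 - 4*u + 16) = (u - 3)*(u - 1)*(u + 2)*(u^2 - 6*u + 8) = (u - 3)*(u - 2)*(u - 1)*(u + 2)*(u - 4)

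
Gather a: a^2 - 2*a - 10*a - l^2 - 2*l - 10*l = a^2 - 12*a - l^2 - 12*l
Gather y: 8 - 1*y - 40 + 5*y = 4*y - 32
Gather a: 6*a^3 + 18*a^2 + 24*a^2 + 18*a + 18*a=6*a^3 + 42*a^2 + 36*a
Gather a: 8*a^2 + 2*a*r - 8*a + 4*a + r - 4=8*a^2 + a*(2*r - 4) + r - 4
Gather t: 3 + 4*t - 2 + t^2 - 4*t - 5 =t^2 - 4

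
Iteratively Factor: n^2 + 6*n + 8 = (n + 2)*(n + 4)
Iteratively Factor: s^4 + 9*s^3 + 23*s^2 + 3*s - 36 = (s + 3)*(s^3 + 6*s^2 + 5*s - 12) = (s + 3)^2*(s^2 + 3*s - 4) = (s + 3)^2*(s + 4)*(s - 1)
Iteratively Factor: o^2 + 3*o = (o)*(o + 3)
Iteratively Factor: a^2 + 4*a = (a)*(a + 4)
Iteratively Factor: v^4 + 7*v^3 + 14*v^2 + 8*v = (v + 1)*(v^3 + 6*v^2 + 8*v) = (v + 1)*(v + 4)*(v^2 + 2*v) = v*(v + 1)*(v + 4)*(v + 2)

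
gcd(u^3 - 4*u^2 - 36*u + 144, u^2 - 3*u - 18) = u - 6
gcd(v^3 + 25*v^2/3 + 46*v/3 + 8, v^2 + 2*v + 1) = v + 1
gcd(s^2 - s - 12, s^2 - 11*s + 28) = s - 4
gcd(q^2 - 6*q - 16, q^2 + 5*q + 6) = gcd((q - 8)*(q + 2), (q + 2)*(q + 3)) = q + 2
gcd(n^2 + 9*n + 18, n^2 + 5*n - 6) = n + 6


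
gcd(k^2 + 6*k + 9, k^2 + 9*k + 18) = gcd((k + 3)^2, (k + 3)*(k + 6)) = k + 3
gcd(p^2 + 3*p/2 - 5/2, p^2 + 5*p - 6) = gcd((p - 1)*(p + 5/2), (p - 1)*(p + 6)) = p - 1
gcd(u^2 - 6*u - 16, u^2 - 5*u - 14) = u + 2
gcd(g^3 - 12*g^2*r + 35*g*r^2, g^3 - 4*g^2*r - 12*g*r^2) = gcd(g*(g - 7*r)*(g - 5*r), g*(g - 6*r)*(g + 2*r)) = g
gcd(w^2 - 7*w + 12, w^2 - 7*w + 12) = w^2 - 7*w + 12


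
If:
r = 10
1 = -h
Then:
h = -1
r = 10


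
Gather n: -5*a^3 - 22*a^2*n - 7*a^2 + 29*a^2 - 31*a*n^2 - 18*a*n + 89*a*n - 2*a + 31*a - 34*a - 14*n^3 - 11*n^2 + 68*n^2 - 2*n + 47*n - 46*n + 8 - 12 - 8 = -5*a^3 + 22*a^2 - 5*a - 14*n^3 + n^2*(57 - 31*a) + n*(-22*a^2 + 71*a - 1) - 12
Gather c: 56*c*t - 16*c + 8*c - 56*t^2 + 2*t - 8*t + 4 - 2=c*(56*t - 8) - 56*t^2 - 6*t + 2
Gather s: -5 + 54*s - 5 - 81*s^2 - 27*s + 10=-81*s^2 + 27*s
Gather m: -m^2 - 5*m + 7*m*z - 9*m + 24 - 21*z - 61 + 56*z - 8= -m^2 + m*(7*z - 14) + 35*z - 45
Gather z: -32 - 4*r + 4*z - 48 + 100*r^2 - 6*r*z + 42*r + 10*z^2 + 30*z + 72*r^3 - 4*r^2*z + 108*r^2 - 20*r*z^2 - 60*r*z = 72*r^3 + 208*r^2 + 38*r + z^2*(10 - 20*r) + z*(-4*r^2 - 66*r + 34) - 80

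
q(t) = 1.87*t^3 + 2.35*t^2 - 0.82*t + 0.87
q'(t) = 5.61*t^2 + 4.7*t - 0.82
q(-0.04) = 0.91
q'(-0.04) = -1.00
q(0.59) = 1.59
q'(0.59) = 3.91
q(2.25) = 32.22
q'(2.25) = 38.16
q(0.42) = 1.08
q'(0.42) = 2.14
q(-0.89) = 2.14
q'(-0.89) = -0.56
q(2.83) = 59.75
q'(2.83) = 57.41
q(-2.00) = -3.05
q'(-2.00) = 12.22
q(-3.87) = -69.15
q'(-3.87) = 65.01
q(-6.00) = -313.53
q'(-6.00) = 172.94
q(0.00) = 0.87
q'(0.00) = -0.82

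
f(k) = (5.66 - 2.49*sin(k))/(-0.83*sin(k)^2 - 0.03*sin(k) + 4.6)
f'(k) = (5.66 - 2.49*sin(k))*(1.66*sin(k)*cos(k) + 0.03*cos(k))/(-0.83*sin(k)^2 - 0.03*sin(k) + 4.6)^2 - 2.49*cos(k)/(-0.83*sin(k)^2 - 0.03*sin(k) + 4.6) = (-2.0667*sin(k)^2 + 9.3956*sin(k) - 11.2842)*cos(k)/(0.6889*sin(k)^4 + 0.0498*sin(k)^3 - 7.6351*sin(k)^2 - 0.276*sin(k) + 21.16)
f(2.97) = 1.15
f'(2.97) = 0.46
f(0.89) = 0.91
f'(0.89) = -0.20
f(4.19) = 1.95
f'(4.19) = 0.65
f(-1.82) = 2.10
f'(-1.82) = 0.37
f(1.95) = 0.87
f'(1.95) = 0.11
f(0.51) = 1.01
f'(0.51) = -0.33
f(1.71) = 0.85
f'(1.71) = 0.04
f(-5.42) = 0.92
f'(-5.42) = -0.21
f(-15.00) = 1.71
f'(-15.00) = 0.76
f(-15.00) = 1.71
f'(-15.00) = 0.76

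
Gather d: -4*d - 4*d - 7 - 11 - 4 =-8*d - 22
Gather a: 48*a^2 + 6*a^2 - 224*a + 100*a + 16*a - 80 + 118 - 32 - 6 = 54*a^2 - 108*a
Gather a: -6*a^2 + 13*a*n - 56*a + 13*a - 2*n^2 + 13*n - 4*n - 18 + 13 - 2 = -6*a^2 + a*(13*n - 43) - 2*n^2 + 9*n - 7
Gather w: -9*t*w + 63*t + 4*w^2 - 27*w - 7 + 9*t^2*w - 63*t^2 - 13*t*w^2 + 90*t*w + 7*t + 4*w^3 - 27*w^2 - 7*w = -63*t^2 + 70*t + 4*w^3 + w^2*(-13*t - 23) + w*(9*t^2 + 81*t - 34) - 7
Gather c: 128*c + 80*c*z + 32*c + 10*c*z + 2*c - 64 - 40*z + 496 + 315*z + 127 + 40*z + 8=c*(90*z + 162) + 315*z + 567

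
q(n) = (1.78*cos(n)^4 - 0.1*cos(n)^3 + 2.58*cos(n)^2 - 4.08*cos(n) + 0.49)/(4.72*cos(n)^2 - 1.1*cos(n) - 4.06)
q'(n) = (9.44*sin(n)*cos(n) - 1.1*sin(n))*(1.78*cos(n)^4 - 0.1*cos(n)^3 + 2.58*cos(n)^2 - 4.08*cos(n) + 0.49)/(4.72*cos(n)^2 - 1.1*cos(n) - 4.06)^2 + (-7.12*sin(n)*cos(n)^3 + 0.3*sin(n)*cos(n)^2 - 5.16*sin(n)*cos(n) + 4.08*sin(n))/(4.72*cos(n)^2 - 1.1*cos(n) - 4.06)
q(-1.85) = -0.54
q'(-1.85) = 2.17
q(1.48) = -0.03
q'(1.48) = -0.87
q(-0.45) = -0.00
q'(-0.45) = -1.97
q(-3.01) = 5.32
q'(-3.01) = 3.09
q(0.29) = -0.46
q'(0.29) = 3.87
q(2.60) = 19.82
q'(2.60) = -250.04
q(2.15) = -1.80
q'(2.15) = -7.95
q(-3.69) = 21.71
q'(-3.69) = -306.34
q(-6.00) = -0.49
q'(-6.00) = 3.95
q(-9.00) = 8.89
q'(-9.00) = 34.40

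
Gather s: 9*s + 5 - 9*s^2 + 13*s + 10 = -9*s^2 + 22*s + 15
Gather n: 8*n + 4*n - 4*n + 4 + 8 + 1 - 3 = 8*n + 10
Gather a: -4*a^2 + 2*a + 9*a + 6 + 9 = -4*a^2 + 11*a + 15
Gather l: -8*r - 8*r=-16*r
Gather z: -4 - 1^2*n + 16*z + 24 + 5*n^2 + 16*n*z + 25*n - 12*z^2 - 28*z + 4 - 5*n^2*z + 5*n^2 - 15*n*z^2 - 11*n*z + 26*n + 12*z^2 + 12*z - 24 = 10*n^2 - 15*n*z^2 + 50*n + z*(-5*n^2 + 5*n)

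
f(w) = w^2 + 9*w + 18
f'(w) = 2*w + 9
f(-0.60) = 12.96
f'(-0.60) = 7.80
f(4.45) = 77.85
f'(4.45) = 17.90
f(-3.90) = -1.89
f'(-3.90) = 1.20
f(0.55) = 23.25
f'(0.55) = 10.10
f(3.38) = 59.84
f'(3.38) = 15.76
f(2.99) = 53.85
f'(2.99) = 14.98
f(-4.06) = -2.06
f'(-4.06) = 0.88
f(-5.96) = -0.12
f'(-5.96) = -2.92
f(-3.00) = 0.00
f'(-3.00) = 3.00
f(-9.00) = 18.00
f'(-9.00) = -9.00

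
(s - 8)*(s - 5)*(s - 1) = s^3 - 14*s^2 + 53*s - 40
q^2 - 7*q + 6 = (q - 6)*(q - 1)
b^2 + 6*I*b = b*(b + 6*I)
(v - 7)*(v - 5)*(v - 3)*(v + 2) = v^4 - 13*v^3 + 41*v^2 + 37*v - 210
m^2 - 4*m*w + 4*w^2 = (m - 2*w)^2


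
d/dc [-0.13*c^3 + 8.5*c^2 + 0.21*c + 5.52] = -0.39*c^2 + 17.0*c + 0.21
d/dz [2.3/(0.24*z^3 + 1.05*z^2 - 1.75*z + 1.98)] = (-1.656*z^2 - 4.83*z + 4.025)/(0.24*z^3 + 1.05*z^2 - 1.75*z + 1.98)^2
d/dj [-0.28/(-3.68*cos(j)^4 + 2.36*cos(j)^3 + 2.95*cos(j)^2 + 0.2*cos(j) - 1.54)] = (4.1216*cos(j)^3 - 1.9824*cos(j)^2 - 1.652*cos(j) - 0.056)*sin(j)/(-3.68*cos(j)^4 + 2.36*cos(j)^3 + 2.95*cos(j)^2 + 0.2*cos(j) - 1.54)^2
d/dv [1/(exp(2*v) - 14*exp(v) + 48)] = 2*(7 - exp(v))*exp(v)/(exp(2*v) - 14*exp(v) + 48)^2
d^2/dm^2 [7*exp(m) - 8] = 7*exp(m)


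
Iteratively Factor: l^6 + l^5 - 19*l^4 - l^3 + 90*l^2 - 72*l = (l - 3)*(l^5 + 4*l^4 - 7*l^3 - 22*l^2 + 24*l) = (l - 3)*(l + 3)*(l^4 + l^3 - 10*l^2 + 8*l) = (l - 3)*(l - 1)*(l + 3)*(l^3 + 2*l^2 - 8*l) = (l - 3)*(l - 1)*(l + 3)*(l + 4)*(l^2 - 2*l) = l*(l - 3)*(l - 1)*(l + 3)*(l + 4)*(l - 2)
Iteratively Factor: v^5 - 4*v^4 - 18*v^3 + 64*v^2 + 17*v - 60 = (v - 5)*(v^4 + v^3 - 13*v^2 - v + 12) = (v - 5)*(v - 1)*(v^3 + 2*v^2 - 11*v - 12) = (v - 5)*(v - 1)*(v + 1)*(v^2 + v - 12) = (v - 5)*(v - 1)*(v + 1)*(v + 4)*(v - 3)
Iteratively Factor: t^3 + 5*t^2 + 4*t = (t + 4)*(t^2 + t) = (t + 1)*(t + 4)*(t)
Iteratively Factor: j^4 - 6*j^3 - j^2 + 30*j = (j - 5)*(j^3 - j^2 - 6*j) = (j - 5)*(j + 2)*(j^2 - 3*j) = j*(j - 5)*(j + 2)*(j - 3)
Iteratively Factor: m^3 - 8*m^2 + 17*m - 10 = (m - 1)*(m^2 - 7*m + 10) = (m - 5)*(m - 1)*(m - 2)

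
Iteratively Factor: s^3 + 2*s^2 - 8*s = (s)*(s^2 + 2*s - 8) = s*(s + 4)*(s - 2)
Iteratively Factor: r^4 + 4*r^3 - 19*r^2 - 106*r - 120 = (r + 2)*(r^3 + 2*r^2 - 23*r - 60) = (r + 2)*(r + 4)*(r^2 - 2*r - 15) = (r - 5)*(r + 2)*(r + 4)*(r + 3)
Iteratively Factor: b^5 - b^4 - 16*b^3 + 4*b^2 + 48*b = (b)*(b^4 - b^3 - 16*b^2 + 4*b + 48) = b*(b + 3)*(b^3 - 4*b^2 - 4*b + 16) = b*(b + 2)*(b + 3)*(b^2 - 6*b + 8) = b*(b - 2)*(b + 2)*(b + 3)*(b - 4)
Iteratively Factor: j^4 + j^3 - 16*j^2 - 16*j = (j + 4)*(j^3 - 3*j^2 - 4*j) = (j - 4)*(j + 4)*(j^2 + j) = j*(j - 4)*(j + 4)*(j + 1)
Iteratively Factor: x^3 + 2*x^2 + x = (x + 1)*(x^2 + x) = x*(x + 1)*(x + 1)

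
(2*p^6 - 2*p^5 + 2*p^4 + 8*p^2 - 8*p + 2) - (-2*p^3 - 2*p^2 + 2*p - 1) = 2*p^6 - 2*p^5 + 2*p^4 + 2*p^3 + 10*p^2 - 10*p + 3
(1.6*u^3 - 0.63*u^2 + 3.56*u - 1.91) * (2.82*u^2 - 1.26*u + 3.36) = 4.512*u^5 - 3.7926*u^4 + 16.209*u^3 - 11.9886*u^2 + 14.3682*u - 6.4176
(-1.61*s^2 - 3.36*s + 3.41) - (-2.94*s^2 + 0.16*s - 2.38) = 1.33*s^2 - 3.52*s + 5.79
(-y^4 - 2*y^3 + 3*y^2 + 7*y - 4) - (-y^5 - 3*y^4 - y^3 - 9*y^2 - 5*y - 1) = y^5 + 2*y^4 - y^3 + 12*y^2 + 12*y - 3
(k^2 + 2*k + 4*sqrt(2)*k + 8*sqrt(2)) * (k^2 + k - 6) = k^4 + 3*k^3 + 4*sqrt(2)*k^3 - 4*k^2 + 12*sqrt(2)*k^2 - 16*sqrt(2)*k - 12*k - 48*sqrt(2)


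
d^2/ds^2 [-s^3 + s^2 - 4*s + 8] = 2 - 6*s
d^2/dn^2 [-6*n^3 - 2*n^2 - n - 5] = -36*n - 4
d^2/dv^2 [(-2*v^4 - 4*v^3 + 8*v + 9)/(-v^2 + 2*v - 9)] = 2*(2*v^6 - 12*v^5 + 78*v^4 - 316*v^3 + 729*v^2 + 1242*v - 99)/(v^6 - 6*v^5 + 39*v^4 - 116*v^3 + 351*v^2 - 486*v + 729)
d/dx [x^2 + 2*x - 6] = 2*x + 2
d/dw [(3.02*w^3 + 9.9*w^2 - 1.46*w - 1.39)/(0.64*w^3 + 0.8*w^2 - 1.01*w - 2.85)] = (-3.92*w^4 - 4.2316*w^3 - 31.9832*w^2 - 54.206*w + 2.7571)/(0.4096*w^6 + 1.024*w^5 - 0.6528*w^4 - 5.264*w^3 - 3.5399*w^2 + 5.757*w + 8.1225)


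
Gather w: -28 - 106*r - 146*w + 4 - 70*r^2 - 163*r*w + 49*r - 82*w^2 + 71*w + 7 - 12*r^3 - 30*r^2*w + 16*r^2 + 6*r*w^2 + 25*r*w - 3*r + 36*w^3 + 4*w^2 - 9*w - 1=-12*r^3 - 54*r^2 - 60*r + 36*w^3 + w^2*(6*r - 78) + w*(-30*r^2 - 138*r - 84) - 18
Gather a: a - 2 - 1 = a - 3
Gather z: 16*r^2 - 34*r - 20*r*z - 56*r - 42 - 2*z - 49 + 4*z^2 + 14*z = 16*r^2 - 90*r + 4*z^2 + z*(12 - 20*r) - 91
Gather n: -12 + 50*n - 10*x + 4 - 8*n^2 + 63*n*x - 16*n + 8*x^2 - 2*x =-8*n^2 + n*(63*x + 34) + 8*x^2 - 12*x - 8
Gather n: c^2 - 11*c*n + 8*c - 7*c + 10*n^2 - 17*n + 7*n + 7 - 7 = c^2 + c + 10*n^2 + n*(-11*c - 10)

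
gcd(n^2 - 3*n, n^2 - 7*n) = n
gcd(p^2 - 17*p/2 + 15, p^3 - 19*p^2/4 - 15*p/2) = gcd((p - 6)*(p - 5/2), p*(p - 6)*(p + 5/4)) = p - 6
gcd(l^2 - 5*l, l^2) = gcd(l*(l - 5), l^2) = l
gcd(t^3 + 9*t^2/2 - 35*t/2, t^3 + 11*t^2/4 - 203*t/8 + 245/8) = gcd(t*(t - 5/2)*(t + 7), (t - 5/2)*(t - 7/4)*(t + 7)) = t^2 + 9*t/2 - 35/2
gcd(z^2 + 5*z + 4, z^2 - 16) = z + 4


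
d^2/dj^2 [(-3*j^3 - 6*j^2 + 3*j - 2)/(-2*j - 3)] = 2*(12*j^3 + 54*j^2 + 81*j + 80)/(8*j^3 + 36*j^2 + 54*j + 27)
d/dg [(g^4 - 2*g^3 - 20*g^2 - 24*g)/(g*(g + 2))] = 2*g - 4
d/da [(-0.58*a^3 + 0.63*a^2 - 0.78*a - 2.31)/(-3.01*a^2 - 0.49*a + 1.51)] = (1.7458*a^4 + 0.5684*a^3 - 5.2839*a^2 - 12.0036*a - 2.3097)/(9.0601*a^4 + 2.9498*a^3 - 8.8501*a^2 - 1.4798*a + 2.2801)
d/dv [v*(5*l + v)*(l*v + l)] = l*(10*l*v + 5*l + 3*v^2 + 2*v)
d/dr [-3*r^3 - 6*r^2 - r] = -9*r^2 - 12*r - 1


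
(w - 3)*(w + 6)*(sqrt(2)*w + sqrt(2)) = sqrt(2)*w^3 + 4*sqrt(2)*w^2 - 15*sqrt(2)*w - 18*sqrt(2)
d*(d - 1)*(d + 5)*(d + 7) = d^4 + 11*d^3 + 23*d^2 - 35*d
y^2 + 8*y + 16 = (y + 4)^2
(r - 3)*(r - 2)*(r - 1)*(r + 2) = r^4 - 4*r^3 - r^2 + 16*r - 12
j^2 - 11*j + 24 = (j - 8)*(j - 3)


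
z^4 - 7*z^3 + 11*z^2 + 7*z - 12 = (z - 4)*(z - 3)*(z - 1)*(z + 1)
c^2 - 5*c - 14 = (c - 7)*(c + 2)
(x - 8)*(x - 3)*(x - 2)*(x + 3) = x^4 - 10*x^3 + 7*x^2 + 90*x - 144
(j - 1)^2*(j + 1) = j^3 - j^2 - j + 1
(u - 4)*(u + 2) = u^2 - 2*u - 8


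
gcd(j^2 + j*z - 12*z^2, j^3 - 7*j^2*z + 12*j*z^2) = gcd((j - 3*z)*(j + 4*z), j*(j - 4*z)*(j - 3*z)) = -j + 3*z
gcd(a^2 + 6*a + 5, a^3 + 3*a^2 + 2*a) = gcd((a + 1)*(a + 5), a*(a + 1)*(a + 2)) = a + 1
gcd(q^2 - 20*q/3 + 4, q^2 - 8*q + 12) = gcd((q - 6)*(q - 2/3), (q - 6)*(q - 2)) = q - 6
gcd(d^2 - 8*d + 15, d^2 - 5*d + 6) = d - 3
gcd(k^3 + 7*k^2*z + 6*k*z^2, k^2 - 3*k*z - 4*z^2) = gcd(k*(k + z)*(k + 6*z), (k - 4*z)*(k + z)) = k + z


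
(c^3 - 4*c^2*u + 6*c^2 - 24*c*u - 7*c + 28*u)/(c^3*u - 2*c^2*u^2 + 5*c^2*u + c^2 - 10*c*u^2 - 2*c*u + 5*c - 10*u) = (c^3 - 4*c^2*u + 6*c^2 - 24*c*u - 7*c + 28*u)/(c^3*u - 2*c^2*u^2 + 5*c^2*u + c^2 - 10*c*u^2 - 2*c*u + 5*c - 10*u)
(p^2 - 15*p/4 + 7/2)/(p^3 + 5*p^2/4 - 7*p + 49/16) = 4*(p - 2)/(4*p^2 + 12*p - 7)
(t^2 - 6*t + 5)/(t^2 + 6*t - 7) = (t - 5)/(t + 7)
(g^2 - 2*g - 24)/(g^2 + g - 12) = (g - 6)/(g - 3)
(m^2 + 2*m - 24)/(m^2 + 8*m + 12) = (m - 4)/(m + 2)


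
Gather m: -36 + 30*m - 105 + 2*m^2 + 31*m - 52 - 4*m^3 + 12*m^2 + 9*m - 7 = -4*m^3 + 14*m^2 + 70*m - 200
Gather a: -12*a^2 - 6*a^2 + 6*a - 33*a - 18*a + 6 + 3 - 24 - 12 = -18*a^2 - 45*a - 27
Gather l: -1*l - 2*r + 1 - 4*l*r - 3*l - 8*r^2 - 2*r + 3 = l*(-4*r - 4) - 8*r^2 - 4*r + 4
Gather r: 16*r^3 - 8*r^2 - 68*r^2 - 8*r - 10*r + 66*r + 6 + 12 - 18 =16*r^3 - 76*r^2 + 48*r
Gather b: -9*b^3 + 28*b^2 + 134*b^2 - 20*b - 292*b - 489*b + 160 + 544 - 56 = -9*b^3 + 162*b^2 - 801*b + 648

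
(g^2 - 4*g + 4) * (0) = 0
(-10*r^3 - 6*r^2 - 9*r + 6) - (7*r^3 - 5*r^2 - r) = -17*r^3 - r^2 - 8*r + 6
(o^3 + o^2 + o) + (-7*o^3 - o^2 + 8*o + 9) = -6*o^3 + 9*o + 9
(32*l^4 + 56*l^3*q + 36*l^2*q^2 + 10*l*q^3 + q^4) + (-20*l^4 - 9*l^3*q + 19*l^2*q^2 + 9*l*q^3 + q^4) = 12*l^4 + 47*l^3*q + 55*l^2*q^2 + 19*l*q^3 + 2*q^4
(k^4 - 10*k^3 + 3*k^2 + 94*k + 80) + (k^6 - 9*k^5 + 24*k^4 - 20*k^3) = k^6 - 9*k^5 + 25*k^4 - 30*k^3 + 3*k^2 + 94*k + 80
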